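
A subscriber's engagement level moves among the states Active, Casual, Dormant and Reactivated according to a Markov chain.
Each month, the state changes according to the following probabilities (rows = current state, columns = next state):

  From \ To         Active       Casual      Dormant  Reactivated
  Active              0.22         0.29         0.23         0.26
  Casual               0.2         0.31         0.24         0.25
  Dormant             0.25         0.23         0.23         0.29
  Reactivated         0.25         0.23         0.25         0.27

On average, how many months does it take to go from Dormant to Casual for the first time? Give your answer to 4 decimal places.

Let t(s) be the expected number of months to first reach Casual from state s, with t(Casual) = 0. Conditioning on the first month:
t(Active) = 1 + 0.22·t(Active) + 0.23·t(Dormant) + 0.26·t(Reactivated)
t(Dormant) = 1 + 0.25·t(Active) + 0.23·t(Dormant) + 0.29·t(Reactivated)
t(Reactivated) = 1 + 0.25·t(Active) + 0.25·t(Dormant) + 0.27·t(Reactivated)
Solving: t(Active) = 3.8507, t(Dormant) = 4.0889, t(Reactivated) = 4.0889.
Expected months from Dormant to Casual: 4.0889.

4.0889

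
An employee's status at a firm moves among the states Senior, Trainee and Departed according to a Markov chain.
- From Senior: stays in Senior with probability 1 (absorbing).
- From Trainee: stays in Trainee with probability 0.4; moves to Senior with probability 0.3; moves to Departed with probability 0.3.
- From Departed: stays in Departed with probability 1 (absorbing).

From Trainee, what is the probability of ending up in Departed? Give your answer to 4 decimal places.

0.5000

Let h(s) be the probability of absorption at Departed starting from transient state s. Then h(Departed) = 1 and h(Senior) = 0. By first-step analysis:
h(Trainee) = 0.3·0 + 0.4·h(Trainee) + 0.3·1
Solving: h(Trainee) = 0.5000.
Starting from Trainee, the probability is 0.5000.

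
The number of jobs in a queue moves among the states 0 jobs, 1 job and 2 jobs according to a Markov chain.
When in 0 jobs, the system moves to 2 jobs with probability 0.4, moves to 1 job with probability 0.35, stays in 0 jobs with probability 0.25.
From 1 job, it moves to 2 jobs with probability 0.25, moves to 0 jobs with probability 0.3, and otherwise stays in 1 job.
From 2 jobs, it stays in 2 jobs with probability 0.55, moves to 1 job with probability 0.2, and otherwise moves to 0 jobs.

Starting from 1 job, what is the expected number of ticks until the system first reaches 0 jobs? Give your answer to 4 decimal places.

Let t(s) be the expected number of ticks to first reach 0 jobs from state s, with t(0 jobs) = 0. Conditioning on the first tick:
t(1 job) = 1 + 0.45·t(1 job) + 0.25·t(2 jobs)
t(2 jobs) = 1 + 0.2·t(1 job) + 0.55·t(2 jobs)
Solving: t(1 job) = 3.5443, t(2 jobs) = 3.7975.
Expected ticks from 1 job to 0 jobs: 3.5443.

3.5443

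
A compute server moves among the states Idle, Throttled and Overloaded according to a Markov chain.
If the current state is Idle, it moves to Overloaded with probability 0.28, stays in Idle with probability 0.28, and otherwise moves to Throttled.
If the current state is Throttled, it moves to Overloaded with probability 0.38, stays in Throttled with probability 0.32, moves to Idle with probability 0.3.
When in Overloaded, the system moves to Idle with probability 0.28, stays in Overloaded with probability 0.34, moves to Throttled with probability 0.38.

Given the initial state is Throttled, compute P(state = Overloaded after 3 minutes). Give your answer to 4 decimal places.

0.3380

Propagate the distribution vector 3 minutes from Throttled.
After 0 minutes: (0.0000, 1.0000, 0.0000)
After 1 minute: (0.3000, 0.3200, 0.3800)
After 2 minutes: (0.2864, 0.3788, 0.3348)
After 3 minutes: (0.2876, 0.3745, 0.3380)
P(in Overloaded after 3 minutes) = 0.3380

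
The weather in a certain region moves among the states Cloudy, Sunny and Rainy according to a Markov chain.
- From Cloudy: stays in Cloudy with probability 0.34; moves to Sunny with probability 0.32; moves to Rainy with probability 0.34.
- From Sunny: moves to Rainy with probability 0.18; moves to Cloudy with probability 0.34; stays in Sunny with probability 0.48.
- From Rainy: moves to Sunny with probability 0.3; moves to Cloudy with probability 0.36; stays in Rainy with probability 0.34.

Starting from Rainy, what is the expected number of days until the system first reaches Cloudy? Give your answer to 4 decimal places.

2.8354

Let t(s) be the expected number of days to first reach Cloudy from state s, with t(Cloudy) = 0. Conditioning on the first day:
t(Sunny) = 1 + 0.48·t(Sunny) + 0.18·t(Rainy)
t(Rainy) = 1 + 0.3·t(Sunny) + 0.34·t(Rainy)
Solving: t(Sunny) = 2.9046, t(Rainy) = 2.8354.
Expected days from Rainy to Cloudy: 2.8354.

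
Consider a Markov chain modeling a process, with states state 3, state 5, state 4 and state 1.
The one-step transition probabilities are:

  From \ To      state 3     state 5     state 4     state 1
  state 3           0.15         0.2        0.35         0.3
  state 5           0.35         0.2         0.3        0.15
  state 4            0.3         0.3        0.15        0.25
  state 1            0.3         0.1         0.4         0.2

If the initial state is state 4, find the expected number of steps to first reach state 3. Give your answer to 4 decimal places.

3.2085

Let t(s) be the expected number of steps to first reach state 3 from state s, with t(state 3) = 0. Conditioning on the first step:
t(state 5) = 1 + 0.2·t(state 5) + 0.3·t(state 4) + 0.15·t(state 1)
t(state 4) = 1 + 0.3·t(state 5) + 0.15·t(state 4) + 0.25·t(state 1)
t(state 1) = 1 + 0.1·t(state 5) + 0.4·t(state 4) + 0.2·t(state 1)
Solving: t(state 5) = 3.0601, t(state 4) = 3.2085, t(state 1) = 3.2367.
Expected steps from state 4 to state 3: 3.2085.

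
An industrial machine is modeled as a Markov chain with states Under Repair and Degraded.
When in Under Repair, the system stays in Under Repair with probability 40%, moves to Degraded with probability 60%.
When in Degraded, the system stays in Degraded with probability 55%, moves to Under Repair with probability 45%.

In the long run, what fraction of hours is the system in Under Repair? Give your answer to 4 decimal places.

Let the stationary distribution be π with π = πP and π_1 + π_2 = 1.
π_1 = 0.4·π_1 + 0.45·π_2
Solving with the normalization constraint gives π = (0.4286, 0.5714).
So the stationary probability of Under Repair is 0.4286.

0.4286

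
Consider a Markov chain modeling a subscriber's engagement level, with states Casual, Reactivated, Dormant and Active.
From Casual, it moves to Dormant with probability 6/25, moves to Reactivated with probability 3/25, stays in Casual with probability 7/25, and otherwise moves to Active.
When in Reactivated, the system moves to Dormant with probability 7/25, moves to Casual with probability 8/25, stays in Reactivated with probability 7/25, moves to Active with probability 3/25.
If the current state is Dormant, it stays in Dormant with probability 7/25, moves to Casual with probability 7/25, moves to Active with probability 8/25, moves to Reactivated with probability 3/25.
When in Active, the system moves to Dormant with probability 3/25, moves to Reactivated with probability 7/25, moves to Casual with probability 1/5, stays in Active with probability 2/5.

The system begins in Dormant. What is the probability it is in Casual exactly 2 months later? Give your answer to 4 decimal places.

0.2592

Propagate the distribution vector 2 months from Dormant.
After 0 months: (0.0000, 0.0000, 1.0000, 0.0000)
After 1 month: (0.2800, 0.1200, 0.2800, 0.3200)
After 2 months: (0.2592, 0.1904, 0.2176, 0.3328)
P(in Casual after 2 months) = 0.2592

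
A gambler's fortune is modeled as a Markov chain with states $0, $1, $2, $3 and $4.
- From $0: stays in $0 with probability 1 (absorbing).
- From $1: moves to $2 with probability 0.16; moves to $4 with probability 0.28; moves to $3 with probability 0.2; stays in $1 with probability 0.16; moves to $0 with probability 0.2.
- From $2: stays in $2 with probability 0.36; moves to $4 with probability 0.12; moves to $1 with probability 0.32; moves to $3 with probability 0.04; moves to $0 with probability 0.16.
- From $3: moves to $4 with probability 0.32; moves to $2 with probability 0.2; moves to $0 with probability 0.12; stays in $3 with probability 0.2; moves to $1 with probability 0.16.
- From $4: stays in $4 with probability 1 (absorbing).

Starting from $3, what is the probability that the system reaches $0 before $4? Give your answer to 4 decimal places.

0.3523

Let h(s) be the probability of absorption at $0 starting from transient state s. Then h($0) = 1 and h($4) = 0. By first-step analysis:
h($1) = 0.2·1 + 0.16·h($1) + 0.16·h($2) + 0.2·h($3) + 0.28·0
h($2) = 0.16·1 + 0.32·h($1) + 0.36·h($2) + 0.04·h($3) + 0.12·0
h($3) = 0.12·1 + 0.16·h($1) + 0.2·h($2) + 0.2·h($3) + 0.32·0
Solving: h($1) = 0.4131, h($2) = 0.4786, h($3) = 0.3523.
Starting from $3, the probability is 0.3523.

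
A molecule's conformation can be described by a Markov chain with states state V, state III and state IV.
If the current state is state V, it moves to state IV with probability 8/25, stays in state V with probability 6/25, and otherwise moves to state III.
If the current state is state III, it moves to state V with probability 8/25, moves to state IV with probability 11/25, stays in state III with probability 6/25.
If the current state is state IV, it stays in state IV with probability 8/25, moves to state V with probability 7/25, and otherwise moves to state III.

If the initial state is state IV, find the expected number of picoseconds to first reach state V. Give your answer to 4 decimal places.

3.4038

Let t(s) be the expected number of picoseconds to first reach state V from state s, with t(state V) = 0. Conditioning on the first picosecond:
t(state III) = 1 + 0.24·t(state III) + 0.44·t(state IV)
t(state IV) = 1 + 0.4·t(state III) + 0.32·t(state IV)
Solving: t(state III) = 3.2864, t(state IV) = 3.4038.
Expected picoseconds from state IV to state V: 3.4038.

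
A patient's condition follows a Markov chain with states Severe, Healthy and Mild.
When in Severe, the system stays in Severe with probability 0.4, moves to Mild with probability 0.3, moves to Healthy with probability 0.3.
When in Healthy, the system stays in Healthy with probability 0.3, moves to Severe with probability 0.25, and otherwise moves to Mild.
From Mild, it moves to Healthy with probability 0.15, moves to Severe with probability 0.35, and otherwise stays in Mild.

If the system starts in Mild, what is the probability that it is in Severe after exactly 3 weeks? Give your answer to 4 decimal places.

Propagate the distribution vector 3 weeks from Mild.
After 0 weeks: (0.0000, 0.0000, 1.0000)
After 1 week: (0.3500, 0.1500, 0.5000)
After 2 weeks: (0.3525, 0.2250, 0.4225)
After 3 weeks: (0.3451, 0.2366, 0.4183)
P(in Severe after 3 weeks) = 0.3451

0.3451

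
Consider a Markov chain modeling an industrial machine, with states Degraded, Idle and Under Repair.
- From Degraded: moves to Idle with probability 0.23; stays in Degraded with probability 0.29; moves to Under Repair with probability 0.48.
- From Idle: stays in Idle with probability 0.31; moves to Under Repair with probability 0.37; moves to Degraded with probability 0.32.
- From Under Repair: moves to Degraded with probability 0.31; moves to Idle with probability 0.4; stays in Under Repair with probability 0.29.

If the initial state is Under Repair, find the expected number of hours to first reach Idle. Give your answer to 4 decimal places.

2.8708

Let t(s) be the expected number of hours to first reach Idle from state s, with t(Idle) = 0. Conditioning on the first hour:
t(Degraded) = 1 + 0.29·t(Degraded) + 0.48·t(Under Repair)
t(Under Repair) = 1 + 0.31·t(Degraded) + 0.29·t(Under Repair)
Solving: t(Degraded) = 3.3493, t(Under Repair) = 2.8708.
Expected hours from Under Repair to Idle: 2.8708.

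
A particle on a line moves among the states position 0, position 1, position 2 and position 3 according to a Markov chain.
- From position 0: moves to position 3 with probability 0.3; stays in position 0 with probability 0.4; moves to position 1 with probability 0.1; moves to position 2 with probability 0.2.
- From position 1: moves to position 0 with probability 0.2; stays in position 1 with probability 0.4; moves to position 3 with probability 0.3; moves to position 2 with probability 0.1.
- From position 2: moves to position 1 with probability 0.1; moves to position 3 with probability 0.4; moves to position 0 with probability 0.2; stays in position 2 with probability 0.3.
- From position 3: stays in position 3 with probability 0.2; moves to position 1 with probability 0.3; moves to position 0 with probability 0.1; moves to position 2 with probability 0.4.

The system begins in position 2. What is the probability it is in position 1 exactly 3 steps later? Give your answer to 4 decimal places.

0.2210

Propagate the distribution vector 3 steps from position 2.
After 0 steps: (0.0000, 0.0000, 1.0000, 0.0000)
After 1 step: (0.2000, 0.1000, 0.3000, 0.4000)
After 2 steps: (0.2000, 0.2100, 0.3000, 0.2900)
After 3 steps: (0.2110, 0.2210, 0.2670, 0.3010)
P(in position 1 after 3 steps) = 0.2210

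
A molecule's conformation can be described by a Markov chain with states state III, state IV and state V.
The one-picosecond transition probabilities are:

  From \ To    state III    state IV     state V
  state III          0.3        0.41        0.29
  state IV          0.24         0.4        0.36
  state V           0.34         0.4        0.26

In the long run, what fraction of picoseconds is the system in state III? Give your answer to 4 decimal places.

Let the stationary distribution be π with π = πP and π_1 + π_2 + π_3 = 1.
π_1 = 0.3·π_1 + 0.24·π_2 + 0.34·π_3
π_2 = 0.41·π_1 + 0.4·π_2 + 0.4·π_3
Solving with the normalization constraint gives π = (0.2882, 0.4029, 0.3089).
So the stationary probability of state III is 0.2882.

0.2882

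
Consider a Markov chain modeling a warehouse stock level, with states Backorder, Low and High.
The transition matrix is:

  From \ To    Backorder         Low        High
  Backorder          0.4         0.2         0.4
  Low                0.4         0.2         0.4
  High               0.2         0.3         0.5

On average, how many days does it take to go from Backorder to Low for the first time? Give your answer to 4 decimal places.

Let t(s) be the expected number of days to first reach Low from state s, with t(Low) = 0. Conditioning on the first day:
t(Backorder) = 1 + 0.4·t(Backorder) + 0.4·t(High)
t(High) = 1 + 0.2·t(Backorder) + 0.5·t(High)
Solving: t(Backorder) = 4.0909, t(High) = 3.6364.
Expected days from Backorder to Low: 4.0909.

4.0909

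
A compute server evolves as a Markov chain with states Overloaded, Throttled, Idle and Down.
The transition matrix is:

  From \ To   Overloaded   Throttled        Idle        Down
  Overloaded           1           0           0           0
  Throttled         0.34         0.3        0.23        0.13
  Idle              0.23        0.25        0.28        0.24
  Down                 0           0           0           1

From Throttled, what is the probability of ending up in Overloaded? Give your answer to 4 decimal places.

Let h(s) be the probability of absorption at Overloaded starting from transient state s. Then h(Overloaded) = 1 and h(Down) = 0. By first-step analysis:
h(Throttled) = 0.34·1 + 0.3·h(Throttled) + 0.23·h(Idle) + 0.13·0
h(Idle) = 0.23·1 + 0.25·h(Throttled) + 0.28·h(Idle) + 0.24·0
Solving: h(Throttled) = 0.6667, h(Idle) = 0.5510.
Starting from Throttled, the probability is 0.6667.

0.6667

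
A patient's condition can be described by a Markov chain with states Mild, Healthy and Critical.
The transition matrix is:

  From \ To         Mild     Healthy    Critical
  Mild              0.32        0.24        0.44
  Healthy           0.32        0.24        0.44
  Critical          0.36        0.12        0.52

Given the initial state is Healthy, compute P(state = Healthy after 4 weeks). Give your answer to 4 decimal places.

0.1826

Propagate the distribution vector 4 weeks from Healthy.
After 0 weeks: (0.0000, 1.0000, 0.0000)
After 1 week: (0.3200, 0.2400, 0.4400)
After 2 weeks: (0.3376, 0.1872, 0.4752)
After 3 weeks: (0.3390, 0.1830, 0.4780)
After 4 weeks: (0.3391, 0.1826, 0.4782)
P(in Healthy after 4 weeks) = 0.1826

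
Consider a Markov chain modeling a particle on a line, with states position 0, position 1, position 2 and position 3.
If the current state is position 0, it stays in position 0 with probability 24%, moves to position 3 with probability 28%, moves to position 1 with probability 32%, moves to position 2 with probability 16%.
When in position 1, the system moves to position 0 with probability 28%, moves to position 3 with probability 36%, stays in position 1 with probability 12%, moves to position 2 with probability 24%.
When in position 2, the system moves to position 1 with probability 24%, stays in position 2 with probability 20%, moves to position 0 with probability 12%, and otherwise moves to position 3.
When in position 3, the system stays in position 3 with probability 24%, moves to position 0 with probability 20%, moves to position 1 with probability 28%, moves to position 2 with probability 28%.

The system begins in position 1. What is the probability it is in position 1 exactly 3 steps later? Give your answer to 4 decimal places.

0.2372

Propagate the distribution vector 3 steps from position 1.
After 0 steps: (0.0000, 1.0000, 0.0000, 0.0000)
After 1 step: (0.2800, 0.1200, 0.2400, 0.3600)
After 2 steps: (0.2016, 0.2624, 0.2224, 0.3136)
After 3 steps: (0.2113, 0.2372, 0.2275, 0.3240)
P(in position 1 after 3 steps) = 0.2372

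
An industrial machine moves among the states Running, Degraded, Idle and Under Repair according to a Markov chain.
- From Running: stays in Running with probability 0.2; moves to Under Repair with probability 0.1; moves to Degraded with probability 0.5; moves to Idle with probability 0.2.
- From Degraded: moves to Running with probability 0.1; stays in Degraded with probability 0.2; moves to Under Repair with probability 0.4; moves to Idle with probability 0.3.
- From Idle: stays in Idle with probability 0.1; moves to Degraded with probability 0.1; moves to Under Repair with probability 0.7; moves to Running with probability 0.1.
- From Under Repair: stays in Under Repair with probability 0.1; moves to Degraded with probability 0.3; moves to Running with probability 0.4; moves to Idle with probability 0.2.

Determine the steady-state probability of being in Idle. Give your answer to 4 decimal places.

0.2067

Let the stationary distribution be π with π = πP and π_1 + π_2 + π_3 + π_4 = 1.
π_1 = 0.2·π_1 + 0.1·π_2 + 0.1·π_3 + 0.4·π_4
π_2 = 0.5·π_1 + 0.2·π_2 + 0.1·π_3 + 0.3·π_4
π_3 = 0.2·π_1 + 0.3·π_2 + 0.1·π_3 + 0.2·π_4
Solving with the normalization constraint gives π = (0.2132, 0.2739, 0.2067, 0.3062).
So the stationary probability of Idle is 0.2067.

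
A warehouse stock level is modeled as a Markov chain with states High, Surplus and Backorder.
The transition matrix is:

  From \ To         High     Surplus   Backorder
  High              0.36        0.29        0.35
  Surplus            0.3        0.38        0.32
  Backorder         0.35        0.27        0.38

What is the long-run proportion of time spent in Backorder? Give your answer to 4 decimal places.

0.3512

Let the stationary distribution be π with π = πP and π_1 + π_2 + π_3 = 1.
π_1 = 0.36·π_1 + 0.3·π_2 + 0.35·π_3
π_2 = 0.29·π_1 + 0.38·π_2 + 0.27·π_3
Solving with the normalization constraint gives π = (0.3378, 0.3110, 0.3512).
So the stationary probability of Backorder is 0.3512.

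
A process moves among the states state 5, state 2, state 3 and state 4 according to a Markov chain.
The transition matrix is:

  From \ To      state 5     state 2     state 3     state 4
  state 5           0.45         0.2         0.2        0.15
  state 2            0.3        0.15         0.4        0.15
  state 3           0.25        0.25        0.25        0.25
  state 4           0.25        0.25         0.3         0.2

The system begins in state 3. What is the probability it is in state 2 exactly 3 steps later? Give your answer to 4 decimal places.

0.2131

Propagate the distribution vector 3 steps from state 3.
After 0 steps: (0.0000, 0.0000, 1.0000, 0.0000)
After 1 step: (0.2500, 0.2500, 0.2500, 0.2500)
After 2 steps: (0.3125, 0.2125, 0.2875, 0.1875)
After 3 steps: (0.3231, 0.2131, 0.2756, 0.1881)
P(in state 2 after 3 steps) = 0.2131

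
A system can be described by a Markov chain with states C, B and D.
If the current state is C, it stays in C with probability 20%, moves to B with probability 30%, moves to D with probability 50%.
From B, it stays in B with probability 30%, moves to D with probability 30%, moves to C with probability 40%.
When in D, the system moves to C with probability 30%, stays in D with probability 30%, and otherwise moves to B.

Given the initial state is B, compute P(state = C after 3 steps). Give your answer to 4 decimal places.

0.3040

Propagate the distribution vector 3 steps from B.
After 0 steps: (0.0000, 1.0000, 0.0000)
After 1 step: (0.4000, 0.3000, 0.3000)
After 2 steps: (0.2900, 0.3300, 0.3800)
After 3 steps: (0.3040, 0.3380, 0.3580)
P(in C after 3 steps) = 0.3040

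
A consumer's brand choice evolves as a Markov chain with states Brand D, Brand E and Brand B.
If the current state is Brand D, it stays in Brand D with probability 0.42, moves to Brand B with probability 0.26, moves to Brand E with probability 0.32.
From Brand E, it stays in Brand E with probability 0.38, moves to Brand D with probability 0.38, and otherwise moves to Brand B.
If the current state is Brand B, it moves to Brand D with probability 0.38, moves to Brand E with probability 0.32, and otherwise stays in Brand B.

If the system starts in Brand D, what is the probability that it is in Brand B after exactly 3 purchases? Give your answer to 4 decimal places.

0.2638

Propagate the distribution vector 3 purchases from Brand D.
After 0 purchases: (1.0000, 0.0000, 0.0000)
After 1 purchase: (0.4200, 0.3200, 0.2600)
After 2 purchases: (0.3968, 0.3392, 0.2640)
After 3 purchases: (0.3959, 0.3404, 0.2638)
P(in Brand B after 3 purchases) = 0.2638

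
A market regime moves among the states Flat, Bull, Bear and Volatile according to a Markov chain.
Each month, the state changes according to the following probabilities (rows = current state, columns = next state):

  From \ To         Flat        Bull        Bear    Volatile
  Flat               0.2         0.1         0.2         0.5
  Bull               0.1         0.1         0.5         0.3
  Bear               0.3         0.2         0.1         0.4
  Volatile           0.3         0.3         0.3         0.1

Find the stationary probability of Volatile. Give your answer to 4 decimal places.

0.3115

Let the stationary distribution be π with π = πP and π_1 + π_2 + π_3 + π_4 = 1.
π_1 = 0.2·π_1 + 0.1·π_2 + 0.3·π_3 + 0.3·π_4
π_2 = 0.1·π_1 + 0.1·π_2 + 0.2·π_3 + 0.3·π_4
π_3 = 0.2·π_1 + 0.5·π_2 + 0.1·π_3 + 0.3·π_4
Solving with the normalization constraint gives π = (0.2385, 0.1885, 0.2615, 0.3115).
So the stationary probability of Volatile is 0.3115.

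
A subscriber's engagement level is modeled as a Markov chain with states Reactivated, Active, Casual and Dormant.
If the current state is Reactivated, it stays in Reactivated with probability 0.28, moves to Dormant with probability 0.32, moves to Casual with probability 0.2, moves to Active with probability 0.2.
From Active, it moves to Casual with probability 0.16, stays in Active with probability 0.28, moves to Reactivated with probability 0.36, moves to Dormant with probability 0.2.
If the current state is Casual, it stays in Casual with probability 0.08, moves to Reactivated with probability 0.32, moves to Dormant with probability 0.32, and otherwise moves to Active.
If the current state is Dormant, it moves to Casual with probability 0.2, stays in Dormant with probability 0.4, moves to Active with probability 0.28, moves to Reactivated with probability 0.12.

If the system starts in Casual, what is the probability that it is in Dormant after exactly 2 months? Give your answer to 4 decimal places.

0.3120

Propagate the distribution vector 2 months from Casual.
After 0 months: (0.0000, 0.0000, 1.0000, 0.0000)
After 1 month: (0.3200, 0.2800, 0.0800, 0.3200)
After 2 months: (0.2544, 0.2544, 0.1792, 0.3120)
P(in Dormant after 2 months) = 0.3120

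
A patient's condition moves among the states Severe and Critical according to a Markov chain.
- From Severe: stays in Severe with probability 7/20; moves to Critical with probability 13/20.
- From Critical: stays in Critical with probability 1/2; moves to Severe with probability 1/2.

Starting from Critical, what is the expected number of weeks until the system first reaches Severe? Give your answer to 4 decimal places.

Let t(s) be the expected number of weeks to first reach Severe from state s, with t(Severe) = 0. Conditioning on the first week:
t(Critical) = 1 + 0.5·t(Critical)
Solving: t(Critical) = 2.0000.
Expected weeks from Critical to Severe: 2.0000.

2.0000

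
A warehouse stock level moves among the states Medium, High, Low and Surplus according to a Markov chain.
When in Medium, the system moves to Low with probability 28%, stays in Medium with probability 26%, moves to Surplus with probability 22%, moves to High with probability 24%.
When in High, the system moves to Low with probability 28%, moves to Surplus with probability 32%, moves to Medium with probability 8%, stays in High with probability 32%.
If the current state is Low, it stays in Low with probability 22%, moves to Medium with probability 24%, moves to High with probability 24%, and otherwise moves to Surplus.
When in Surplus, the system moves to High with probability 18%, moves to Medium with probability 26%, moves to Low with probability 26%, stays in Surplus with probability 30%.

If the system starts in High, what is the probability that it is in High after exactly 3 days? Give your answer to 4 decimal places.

Propagate the distribution vector 3 days from High.
After 0 days: (0.0000, 1.0000, 0.0000, 0.0000)
After 1 day: (0.0800, 0.3200, 0.2800, 0.3200)
After 2 days: (0.1968, 0.2464, 0.2568, 0.3000)
After 3 days: (0.2105, 0.2417, 0.2586, 0.2892)
P(in High after 3 days) = 0.2417

0.2417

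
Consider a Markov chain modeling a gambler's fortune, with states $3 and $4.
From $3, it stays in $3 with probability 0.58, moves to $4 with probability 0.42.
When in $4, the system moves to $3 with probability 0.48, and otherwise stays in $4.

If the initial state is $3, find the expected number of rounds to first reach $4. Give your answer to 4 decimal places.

2.3810

Let t(s) be the expected number of rounds to first reach $4 from state s, with t($4) = 0. Conditioning on the first round:
t($3) = 1 + 0.58·t($3)
Solving: t($3) = 2.3810.
Expected rounds from $3 to $4: 2.3810.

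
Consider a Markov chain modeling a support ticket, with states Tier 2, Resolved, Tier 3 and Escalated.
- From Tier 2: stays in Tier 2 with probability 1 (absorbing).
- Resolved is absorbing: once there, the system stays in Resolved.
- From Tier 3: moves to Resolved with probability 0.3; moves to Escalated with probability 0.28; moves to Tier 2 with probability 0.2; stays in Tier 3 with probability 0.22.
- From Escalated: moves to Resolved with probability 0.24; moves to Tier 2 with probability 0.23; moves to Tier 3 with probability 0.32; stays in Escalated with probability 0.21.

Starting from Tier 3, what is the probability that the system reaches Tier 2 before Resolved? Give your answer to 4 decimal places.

Let h(s) be the probability of absorption at Tier 2 starting from transient state s. Then h(Tier 2) = 1 and h(Resolved) = 0. By first-step analysis:
h(Tier 3) = 0.2·1 + 0.3·0 + 0.22·h(Tier 3) + 0.28·h(Escalated)
h(Escalated) = 0.23·1 + 0.24·0 + 0.32·h(Tier 3) + 0.21·h(Escalated)
Solving: h(Tier 3) = 0.4223, h(Escalated) = 0.4622.
Starting from Tier 3, the probability is 0.4223.

0.4223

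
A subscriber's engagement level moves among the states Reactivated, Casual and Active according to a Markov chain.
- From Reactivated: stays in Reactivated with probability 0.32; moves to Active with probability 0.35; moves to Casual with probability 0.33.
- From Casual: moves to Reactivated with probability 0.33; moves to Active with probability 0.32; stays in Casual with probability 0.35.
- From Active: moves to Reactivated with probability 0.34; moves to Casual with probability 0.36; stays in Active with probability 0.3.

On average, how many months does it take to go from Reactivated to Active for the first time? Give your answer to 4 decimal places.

2.9421

Let t(s) be the expected number of months to first reach Active from state s, with t(Active) = 0. Conditioning on the first month:
t(Reactivated) = 1 + 0.32·t(Reactivated) + 0.33·t(Casual)
t(Casual) = 1 + 0.33·t(Reactivated) + 0.35·t(Casual)
Solving: t(Reactivated) = 2.9421, t(Casual) = 3.0321.
Expected months from Reactivated to Active: 2.9421.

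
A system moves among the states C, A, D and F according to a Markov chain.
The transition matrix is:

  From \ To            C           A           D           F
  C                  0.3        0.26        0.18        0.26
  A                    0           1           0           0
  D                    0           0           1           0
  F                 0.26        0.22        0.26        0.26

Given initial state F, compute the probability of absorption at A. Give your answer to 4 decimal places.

Let h(s) be the probability of absorption at A starting from transient state s. Then h(A) = 1 and h(D) = 0. By first-step analysis:
h(C) = 0.3·h(C) + 0.26·1 + 0.18·0 + 0.26·h(F)
h(F) = 0.26·h(C) + 0.22·1 + 0.26·0 + 0.26·h(F)
Solving: h(C) = 0.5542, h(F) = 0.4920.
Starting from F, the probability is 0.4920.

0.4920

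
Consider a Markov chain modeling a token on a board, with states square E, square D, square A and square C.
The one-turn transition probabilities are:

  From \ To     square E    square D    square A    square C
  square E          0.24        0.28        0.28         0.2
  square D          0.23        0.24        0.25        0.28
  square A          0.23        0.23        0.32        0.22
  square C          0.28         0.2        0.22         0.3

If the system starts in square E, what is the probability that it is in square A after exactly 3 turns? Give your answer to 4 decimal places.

0.2688

Propagate the distribution vector 3 turns from square E.
After 0 turns: (1.0000, 0.0000, 0.0000, 0.0000)
After 1 turn: (0.2400, 0.2800, 0.2800, 0.2000)
After 2 turns: (0.2424, 0.2388, 0.2708, 0.2480)
After 3 turns: (0.2448, 0.2371, 0.2688, 0.2493)
P(in square A after 3 turns) = 0.2688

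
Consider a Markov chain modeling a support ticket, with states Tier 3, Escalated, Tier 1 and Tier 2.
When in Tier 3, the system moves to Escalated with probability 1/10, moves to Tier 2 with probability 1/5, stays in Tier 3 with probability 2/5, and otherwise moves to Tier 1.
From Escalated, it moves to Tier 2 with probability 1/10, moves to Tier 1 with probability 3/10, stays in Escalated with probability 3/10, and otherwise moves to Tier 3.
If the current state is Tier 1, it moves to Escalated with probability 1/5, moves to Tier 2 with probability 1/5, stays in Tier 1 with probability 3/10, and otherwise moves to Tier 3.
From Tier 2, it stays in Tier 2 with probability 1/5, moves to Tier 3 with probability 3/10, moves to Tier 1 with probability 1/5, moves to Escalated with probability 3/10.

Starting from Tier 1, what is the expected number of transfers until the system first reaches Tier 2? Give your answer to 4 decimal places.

Let t(s) be the expected number of transfers to first reach Tier 2 from state s, with t(Tier 2) = 0. Conditioning on the first transfer:
t(Tier 3) = 1 + 0.4·t(Tier 3) + 0.1·t(Escalated) + 0.3·t(Tier 1)
t(Escalated) = 1 + 0.3·t(Tier 3) + 0.3·t(Escalated) + 0.3·t(Tier 1)
t(Tier 1) = 1 + 0.3·t(Tier 3) + 0.2·t(Escalated) + 0.3·t(Tier 1)
Solving: t(Tier 3) = 5.4422, t(Escalated) = 6.1224, t(Tier 1) = 5.5102.
Expected transfers from Tier 1 to Tier 2: 5.5102.

5.5102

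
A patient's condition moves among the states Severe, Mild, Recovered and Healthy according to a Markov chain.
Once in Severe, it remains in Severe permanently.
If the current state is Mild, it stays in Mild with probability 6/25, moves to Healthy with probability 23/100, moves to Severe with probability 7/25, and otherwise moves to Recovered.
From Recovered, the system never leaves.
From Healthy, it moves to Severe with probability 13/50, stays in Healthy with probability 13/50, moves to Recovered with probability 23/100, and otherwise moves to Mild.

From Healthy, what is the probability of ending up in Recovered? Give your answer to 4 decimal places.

Let h(s) be the probability of absorption at Recovered starting from transient state s. Then h(Recovered) = 1 and h(Severe) = 0. By first-step analysis:
h(Mild) = 0.28·0 + 0.24·h(Mild) + 0.25·1 + 0.23·h(Healthy)
h(Healthy) = 0.26·0 + 0.25·h(Mild) + 0.23·1 + 0.26·h(Healthy)
Solving: h(Mild) = 0.4712, h(Healthy) = 0.4700.
Starting from Healthy, the probability is 0.4700.

0.4700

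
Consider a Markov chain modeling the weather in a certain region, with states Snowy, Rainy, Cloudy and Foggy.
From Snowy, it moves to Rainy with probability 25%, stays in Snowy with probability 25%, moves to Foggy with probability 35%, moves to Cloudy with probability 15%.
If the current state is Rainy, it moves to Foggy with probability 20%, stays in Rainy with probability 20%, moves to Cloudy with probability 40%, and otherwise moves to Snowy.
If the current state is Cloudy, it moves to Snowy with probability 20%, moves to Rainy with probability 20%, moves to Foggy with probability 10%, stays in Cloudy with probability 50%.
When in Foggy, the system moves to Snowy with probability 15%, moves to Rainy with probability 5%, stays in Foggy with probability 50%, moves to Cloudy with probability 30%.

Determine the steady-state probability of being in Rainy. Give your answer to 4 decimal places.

Let the stationary distribution be π with π = πP and π_1 + π_2 + π_3 + π_4 = 1.
π_1 = 0.25·π_1 + 0.2·π_2 + 0.2·π_3 + 0.15·π_4
π_2 = 0.25·π_1 + 0.2·π_2 + 0.2·π_3 + 0.05·π_4
π_3 = 0.15·π_1 + 0.4·π_2 + 0.5·π_3 + 0.3·π_4
Solving with the normalization constraint gives π = (0.1960, 0.1683, 0.3593, 0.2764).
So the stationary probability of Rainy is 0.1683.

0.1683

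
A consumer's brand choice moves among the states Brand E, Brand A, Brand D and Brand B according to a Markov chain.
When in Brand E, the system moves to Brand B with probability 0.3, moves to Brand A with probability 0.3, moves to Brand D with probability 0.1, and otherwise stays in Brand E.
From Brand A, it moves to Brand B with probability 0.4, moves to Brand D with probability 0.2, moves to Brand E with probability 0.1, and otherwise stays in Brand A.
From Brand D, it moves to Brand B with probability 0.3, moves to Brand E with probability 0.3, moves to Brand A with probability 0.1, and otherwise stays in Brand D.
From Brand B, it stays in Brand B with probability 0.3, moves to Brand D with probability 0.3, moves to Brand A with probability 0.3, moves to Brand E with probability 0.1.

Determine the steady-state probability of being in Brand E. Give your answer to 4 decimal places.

Let the stationary distribution be π with π = πP and π_1 + π_2 + π_3 + π_4 = 1.
π_1 = 0.3·π_1 + 0.1·π_2 + 0.3·π_3 + 0.1·π_4
π_2 = 0.3·π_1 + 0.3·π_2 + 0.1·π_3 + 0.3·π_4
π_3 = 0.1·π_1 + 0.2·π_2 + 0.3·π_3 + 0.3·π_4
Solving with the normalization constraint gives π = (0.1845, 0.2524, 0.2379, 0.3252).
So the stationary probability of Brand E is 0.1845.

0.1845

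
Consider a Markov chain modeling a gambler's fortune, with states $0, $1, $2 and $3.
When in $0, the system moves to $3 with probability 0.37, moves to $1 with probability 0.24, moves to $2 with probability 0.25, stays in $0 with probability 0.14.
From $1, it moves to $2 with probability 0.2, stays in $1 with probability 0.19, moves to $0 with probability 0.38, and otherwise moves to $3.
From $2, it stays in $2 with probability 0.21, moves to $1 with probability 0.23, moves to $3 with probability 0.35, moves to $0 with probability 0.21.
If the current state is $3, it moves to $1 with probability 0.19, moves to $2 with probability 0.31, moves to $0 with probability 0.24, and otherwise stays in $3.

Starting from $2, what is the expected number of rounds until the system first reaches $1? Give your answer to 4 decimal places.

Let t(s) be the expected number of rounds to first reach $1 from state s, with t($1) = 0. Conditioning on the first round:
t($0) = 1 + 0.14·t($0) + 0.25·t($2) + 0.37·t($3)
t($2) = 1 + 0.21·t($0) + 0.21·t($2) + 0.35·t($3)
t($3) = 1 + 0.24·t($0) + 0.31·t($2) + 0.26·t($3)
Solving: t($0) = 4.5254, t($2) = 4.5650, t($3) = 4.7314.
Expected rounds from $2 to $1: 4.5650.

4.5650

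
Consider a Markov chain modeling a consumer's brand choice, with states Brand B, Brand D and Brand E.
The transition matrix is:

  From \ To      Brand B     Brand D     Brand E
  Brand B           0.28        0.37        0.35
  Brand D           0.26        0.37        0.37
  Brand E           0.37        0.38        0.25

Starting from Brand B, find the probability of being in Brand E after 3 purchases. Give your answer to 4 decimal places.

Propagate the distribution vector 3 purchases from Brand B.
After 0 purchases: (1.0000, 0.0000, 0.0000)
After 1 purchase: (0.2800, 0.3700, 0.3500)
After 2 purchases: (0.3041, 0.3735, 0.3224)
After 3 purchases: (0.3015, 0.3732, 0.3252)
P(in Brand E after 3 purchases) = 0.3252

0.3252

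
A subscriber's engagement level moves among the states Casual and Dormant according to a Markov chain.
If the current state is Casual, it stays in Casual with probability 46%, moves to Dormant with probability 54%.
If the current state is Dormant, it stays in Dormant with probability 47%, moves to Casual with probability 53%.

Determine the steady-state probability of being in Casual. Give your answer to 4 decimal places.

Let the stationary distribution be π with π = πP and π_1 + π_2 = 1.
π_1 = 0.46·π_1 + 0.53·π_2
Solving with the normalization constraint gives π = (0.4953, 0.5047).
So the stationary probability of Casual is 0.4953.

0.4953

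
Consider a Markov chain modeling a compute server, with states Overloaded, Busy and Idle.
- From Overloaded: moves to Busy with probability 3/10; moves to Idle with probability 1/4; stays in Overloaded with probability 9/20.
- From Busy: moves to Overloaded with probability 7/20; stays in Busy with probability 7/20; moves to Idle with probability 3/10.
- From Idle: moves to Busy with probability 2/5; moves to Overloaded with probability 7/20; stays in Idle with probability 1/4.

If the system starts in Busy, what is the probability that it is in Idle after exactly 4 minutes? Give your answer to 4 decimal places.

0.2672

Propagate the distribution vector 4 minutes from Busy.
After 0 minutes: (0.0000, 1.0000, 0.0000)
After 1 minute: (0.3500, 0.3500, 0.3000)
After 2 minutes: (0.3850, 0.3475, 0.2675)
After 3 minutes: (0.3885, 0.3441, 0.2674)
After 4 minutes: (0.3889, 0.3439, 0.2672)
P(in Idle after 4 minutes) = 0.2672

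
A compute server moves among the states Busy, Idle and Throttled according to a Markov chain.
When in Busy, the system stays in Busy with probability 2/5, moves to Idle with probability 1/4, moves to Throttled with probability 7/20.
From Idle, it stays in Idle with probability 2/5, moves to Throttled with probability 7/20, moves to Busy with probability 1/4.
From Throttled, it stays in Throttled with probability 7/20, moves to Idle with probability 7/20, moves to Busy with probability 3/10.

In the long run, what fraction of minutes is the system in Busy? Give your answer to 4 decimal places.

0.3147

Let the stationary distribution be π with π = πP and π_1 + π_2 + π_3 = 1.
π_1 = 0.4·π_1 + 0.25·π_2 + 0.3·π_3
π_2 = 0.25·π_1 + 0.4·π_2 + 0.35·π_3
Solving with the normalization constraint gives π = (0.3147, 0.3353, 0.3500).
So the stationary probability of Busy is 0.3147.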